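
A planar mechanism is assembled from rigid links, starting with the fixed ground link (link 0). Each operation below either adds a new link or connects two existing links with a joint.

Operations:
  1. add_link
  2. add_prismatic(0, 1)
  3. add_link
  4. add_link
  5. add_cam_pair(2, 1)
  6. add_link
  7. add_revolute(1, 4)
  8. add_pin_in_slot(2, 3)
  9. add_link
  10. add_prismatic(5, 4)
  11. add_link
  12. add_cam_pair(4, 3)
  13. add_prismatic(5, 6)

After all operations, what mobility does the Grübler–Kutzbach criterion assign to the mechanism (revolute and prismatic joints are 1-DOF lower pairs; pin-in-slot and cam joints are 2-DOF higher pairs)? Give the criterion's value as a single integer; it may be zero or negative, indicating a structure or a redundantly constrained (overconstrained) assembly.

M = 7

[1;0;0] (link 0 is ground)
L+ [2;0;0]
P(0,1)∈J1 [2;1;0]
L+ [3;1;0]
L+ [4;1;0]
C(2,1)∈J2 [4;1;1]
L+ [5;1;1]
R(1,4)∈J1 [5;2;1]
PS(2,3)∈J2 [5;2;2]
L+ [6;2;2]
P(5,4)∈J1 [6;3;2]
L+ [7;3;2]
C(4,3)∈J2 [7;3;3]
P(5,6)∈J1 [7;4;3]
mobility = 18 − 8 − 3 = 7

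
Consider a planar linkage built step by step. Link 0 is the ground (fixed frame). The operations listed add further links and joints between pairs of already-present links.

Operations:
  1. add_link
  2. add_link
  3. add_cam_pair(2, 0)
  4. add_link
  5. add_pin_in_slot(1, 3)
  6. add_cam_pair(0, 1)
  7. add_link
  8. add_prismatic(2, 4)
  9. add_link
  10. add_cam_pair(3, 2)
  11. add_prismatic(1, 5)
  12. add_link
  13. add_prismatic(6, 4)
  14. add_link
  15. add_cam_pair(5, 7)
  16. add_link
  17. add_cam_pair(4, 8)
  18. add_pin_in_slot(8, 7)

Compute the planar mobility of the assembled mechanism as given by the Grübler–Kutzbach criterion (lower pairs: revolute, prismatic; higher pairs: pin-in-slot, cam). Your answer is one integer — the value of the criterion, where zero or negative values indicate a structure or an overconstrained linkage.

M = 11

link 0 = ground. State L|J1|J2 = 1|0|0
+link1  2|0|0
+link2  3|0|0
C(2,0) f=2→J2  3|0|1
+link3  4|0|1
PS(1,3) f=2→J2  4|0|2
C(0,1) f=2→J2  4|0|3
+link4  5|0|3
P(2,4) f=1→J1  5|1|3
+link5  6|1|3
C(3,2) f=2→J2  6|1|4
P(1,5) f=1→J1  6|2|4
+link6  7|2|4
P(6,4) f=1→J1  7|3|4
+link7  8|3|4
C(5,7) f=2→J2  8|3|5
+link8  9|3|5
C(4,8) f=2→J2  9|3|6
PS(8,7) f=2→J2  9|3|7
M = 3(9−1)−2·3−7 = 24−6−7 = 11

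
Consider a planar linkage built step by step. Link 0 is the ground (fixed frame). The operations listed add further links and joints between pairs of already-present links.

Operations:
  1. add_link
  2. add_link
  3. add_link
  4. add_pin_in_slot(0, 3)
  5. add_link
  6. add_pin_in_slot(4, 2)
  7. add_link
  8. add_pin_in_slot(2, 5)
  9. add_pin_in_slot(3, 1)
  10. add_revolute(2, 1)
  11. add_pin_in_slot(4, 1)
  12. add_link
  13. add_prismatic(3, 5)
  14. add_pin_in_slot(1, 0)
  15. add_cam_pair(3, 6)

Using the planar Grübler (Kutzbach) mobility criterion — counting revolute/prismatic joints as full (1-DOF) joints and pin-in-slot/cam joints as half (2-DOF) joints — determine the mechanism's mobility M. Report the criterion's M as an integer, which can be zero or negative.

L=1 J1=0 J2=0
add link → L=2 J1=0 J2=0
add link → L=3 J1=0 J2=0
add link → L=4 J1=0 J2=0
PS@0,3 dof=2 J2 → L=4 J1=0 J2=1
add link → L=5 J1=0 J2=1
PS@4,2 dof=2 J2 → L=5 J1=0 J2=2
add link → L=6 J1=0 J2=2
PS@2,5 dof=2 J2 → L=6 J1=0 J2=3
PS@3,1 dof=2 J2 → L=6 J1=0 J2=4
R@2,1 dof=1 J1 → L=6 J1=1 J2=4
PS@4,1 dof=2 J2 → L=6 J1=1 J2=5
add link → L=7 J1=1 J2=5
P@3,5 dof=1 J1 → L=7 J1=2 J2=5
PS@1,0 dof=2 J2 → L=7 J1=2 J2=6
C@3,6 dof=2 J2 → L=7 J1=2 J2=7
M=3(L−1)−2J1−J2=3·6−2·2−7=7

M = 7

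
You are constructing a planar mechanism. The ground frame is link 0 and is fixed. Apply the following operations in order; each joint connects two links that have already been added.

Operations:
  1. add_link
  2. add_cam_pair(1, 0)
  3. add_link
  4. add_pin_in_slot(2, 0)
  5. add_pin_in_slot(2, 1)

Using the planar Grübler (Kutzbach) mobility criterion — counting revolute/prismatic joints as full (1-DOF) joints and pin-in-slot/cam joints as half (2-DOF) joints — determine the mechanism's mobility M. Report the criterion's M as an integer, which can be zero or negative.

M = 3

[1;0;0] (link 0 is ground)
L+ [2;0;0]
C(1,0)∈J2 [2;0;1]
L+ [3;0;1]
PS(2,0)∈J2 [3;0;2]
PS(2,1)∈J2 [3;0;3]
mobility = 6 − 0 − 3 = 3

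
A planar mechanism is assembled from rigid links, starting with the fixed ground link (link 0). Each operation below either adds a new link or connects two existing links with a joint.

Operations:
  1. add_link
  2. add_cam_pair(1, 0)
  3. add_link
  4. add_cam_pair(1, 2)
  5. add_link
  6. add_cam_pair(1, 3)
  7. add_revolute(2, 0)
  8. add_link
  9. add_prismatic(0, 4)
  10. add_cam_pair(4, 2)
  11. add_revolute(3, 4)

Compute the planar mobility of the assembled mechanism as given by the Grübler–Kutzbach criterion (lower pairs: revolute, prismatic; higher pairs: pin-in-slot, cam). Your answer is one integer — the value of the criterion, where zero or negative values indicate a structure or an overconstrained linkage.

M = 2

L=1 J1=0 J2=0
add link → L=2 J1=0 J2=0
C@1,0 dof=2 J2 → L=2 J1=0 J2=1
add link → L=3 J1=0 J2=1
C@1,2 dof=2 J2 → L=3 J1=0 J2=2
add link → L=4 J1=0 J2=2
C@1,3 dof=2 J2 → L=4 J1=0 J2=3
R@2,0 dof=1 J1 → L=4 J1=1 J2=3
add link → L=5 J1=1 J2=3
P@0,4 dof=1 J1 → L=5 J1=2 J2=3
C@4,2 dof=2 J2 → L=5 J1=2 J2=4
R@3,4 dof=1 J1 → L=5 J1=3 J2=4
M=3(L−1)−2J1−J2=3·4−2·3−4=2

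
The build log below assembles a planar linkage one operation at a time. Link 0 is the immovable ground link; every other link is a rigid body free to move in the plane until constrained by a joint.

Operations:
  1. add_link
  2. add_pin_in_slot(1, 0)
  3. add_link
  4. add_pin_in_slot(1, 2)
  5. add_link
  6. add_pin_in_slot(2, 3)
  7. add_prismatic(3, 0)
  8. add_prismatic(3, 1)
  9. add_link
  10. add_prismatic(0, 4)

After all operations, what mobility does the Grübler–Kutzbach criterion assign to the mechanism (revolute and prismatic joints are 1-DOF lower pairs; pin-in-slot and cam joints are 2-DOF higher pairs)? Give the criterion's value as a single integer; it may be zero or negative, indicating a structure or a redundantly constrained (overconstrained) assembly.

M = 3

ground; <1,0,0>
#1 <2,0,0>
PS:1↔0 J2 <2,0,1>
#2 <3,0,1>
PS:1↔2 J2 <3,0,2>
#3 <4,0,2>
PS:2↔3 J2 <4,0,3>
P:3↔0 J1 <4,1,3>
P:3↔1 J1 <4,2,3>
#4 <5,2,3>
P:0↔4 J1 <5,3,3>
3×4 − 2×3 − 1×3 = 3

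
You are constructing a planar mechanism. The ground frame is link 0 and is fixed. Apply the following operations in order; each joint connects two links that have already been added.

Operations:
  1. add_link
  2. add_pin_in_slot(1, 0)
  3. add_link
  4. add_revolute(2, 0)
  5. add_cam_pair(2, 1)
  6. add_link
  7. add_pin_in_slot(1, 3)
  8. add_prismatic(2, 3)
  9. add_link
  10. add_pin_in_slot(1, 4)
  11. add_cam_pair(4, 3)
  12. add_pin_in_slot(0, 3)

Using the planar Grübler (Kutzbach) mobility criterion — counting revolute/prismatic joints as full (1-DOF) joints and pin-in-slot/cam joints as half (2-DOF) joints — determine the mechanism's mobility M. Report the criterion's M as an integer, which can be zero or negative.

[1;0;0] (link 0 is ground)
L+ [2;0;0]
PS(1,0)∈J2 [2;0;1]
L+ [3;0;1]
R(2,0)∈J1 [3;1;1]
C(2,1)∈J2 [3;1;2]
L+ [4;1;2]
PS(1,3)∈J2 [4;1;3]
P(2,3)∈J1 [4;2;3]
L+ [5;2;3]
PS(1,4)∈J2 [5;2;4]
C(4,3)∈J2 [5;2;5]
PS(0,3)∈J2 [5;2;6]
mobility = 12 − 4 − 6 = 2

M = 2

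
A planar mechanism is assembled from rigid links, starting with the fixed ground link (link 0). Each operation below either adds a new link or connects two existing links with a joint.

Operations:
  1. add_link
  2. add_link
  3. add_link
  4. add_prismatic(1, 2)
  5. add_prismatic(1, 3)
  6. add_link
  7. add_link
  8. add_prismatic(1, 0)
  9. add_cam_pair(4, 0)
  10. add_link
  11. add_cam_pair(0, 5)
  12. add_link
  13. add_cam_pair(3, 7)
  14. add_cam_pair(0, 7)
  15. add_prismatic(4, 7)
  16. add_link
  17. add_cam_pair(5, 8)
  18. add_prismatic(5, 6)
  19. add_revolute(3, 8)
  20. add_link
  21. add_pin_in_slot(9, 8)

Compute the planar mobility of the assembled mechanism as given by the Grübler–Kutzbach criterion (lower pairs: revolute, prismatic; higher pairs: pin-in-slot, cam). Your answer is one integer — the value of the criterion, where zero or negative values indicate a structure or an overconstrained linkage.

(L,J1,J2)=(1,0,0); link0 fixed
link1: (2,0,0)
link2: (3,0,0)
link3: (4,0,0)
P 1-2 [J1]: (4,1,0)
P 1-3 [J1]: (4,2,0)
link4: (5,2,0)
link5: (6,2,0)
P 1-0 [J1]: (6,3,0)
C 4-0 [J2]: (6,3,1)
link6: (7,3,1)
C 0-5 [J2]: (7,3,2)
link7: (8,3,2)
C 3-7 [J2]: (8,3,3)
C 0-7 [J2]: (8,3,4)
P 4-7 [J1]: (8,4,4)
link8: (9,4,4)
C 5-8 [J2]: (9,4,5)
P 5-6 [J1]: (9,5,5)
R 3-8 [J1]: (9,6,5)
link9: (10,6,5)
PS 9-8 [J2]: (10,6,6)
Grübler: 3·9 − 2·6 − 6 = 9

M = 9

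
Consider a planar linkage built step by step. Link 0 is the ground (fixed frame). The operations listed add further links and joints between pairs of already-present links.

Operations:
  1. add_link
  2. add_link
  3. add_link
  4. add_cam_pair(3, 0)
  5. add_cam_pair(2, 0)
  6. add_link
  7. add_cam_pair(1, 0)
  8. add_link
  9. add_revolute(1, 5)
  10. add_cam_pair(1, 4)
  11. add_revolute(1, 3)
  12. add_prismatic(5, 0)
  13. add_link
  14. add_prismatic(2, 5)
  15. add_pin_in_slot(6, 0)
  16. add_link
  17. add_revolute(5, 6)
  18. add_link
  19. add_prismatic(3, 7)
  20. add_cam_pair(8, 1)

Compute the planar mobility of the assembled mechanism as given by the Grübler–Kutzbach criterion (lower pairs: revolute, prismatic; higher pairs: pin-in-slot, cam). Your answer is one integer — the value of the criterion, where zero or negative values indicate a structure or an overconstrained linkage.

(L,J1,J2)=(1,0,0); link0 fixed
link1: (2,0,0)
link2: (3,0,0)
link3: (4,0,0)
C 3-0 [J2]: (4,0,1)
C 2-0 [J2]: (4,0,2)
link4: (5,0,2)
C 1-0 [J2]: (5,0,3)
link5: (6,0,3)
R 1-5 [J1]: (6,1,3)
C 1-4 [J2]: (6,1,4)
R 1-3 [J1]: (6,2,4)
P 5-0 [J1]: (6,3,4)
link6: (7,3,4)
P 2-5 [J1]: (7,4,4)
PS 6-0 [J2]: (7,4,5)
link7: (8,4,5)
R 5-6 [J1]: (8,5,5)
link8: (9,5,5)
P 3-7 [J1]: (9,6,5)
C 8-1 [J2]: (9,6,6)
Grübler: 3·8 − 2·6 − 6 = 6

M = 6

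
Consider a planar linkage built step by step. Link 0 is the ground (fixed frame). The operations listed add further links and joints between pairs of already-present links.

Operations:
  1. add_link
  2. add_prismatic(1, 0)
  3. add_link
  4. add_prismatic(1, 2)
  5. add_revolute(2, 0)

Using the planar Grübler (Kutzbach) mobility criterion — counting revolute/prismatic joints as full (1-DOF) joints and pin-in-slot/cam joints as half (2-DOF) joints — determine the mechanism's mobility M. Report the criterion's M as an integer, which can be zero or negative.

M = 0

(L,J1,J2)=(1,0,0); link0 fixed
link1: (2,0,0)
P 1-0 [J1]: (2,1,0)
link2: (3,1,0)
P 1-2 [J1]: (3,2,0)
R 2-0 [J1]: (3,3,0)
Grübler: 3·2 − 2·3 − 0 = 0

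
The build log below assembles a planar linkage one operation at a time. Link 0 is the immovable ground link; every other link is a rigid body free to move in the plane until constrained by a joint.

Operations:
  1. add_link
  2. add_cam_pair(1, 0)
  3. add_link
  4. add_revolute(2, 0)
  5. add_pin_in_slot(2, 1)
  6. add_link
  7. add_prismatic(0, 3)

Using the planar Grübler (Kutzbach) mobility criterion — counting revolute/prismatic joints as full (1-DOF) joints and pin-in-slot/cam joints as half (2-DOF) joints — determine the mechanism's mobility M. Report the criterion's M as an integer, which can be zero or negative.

ground; <1,0,0>
#1 <2,0,0>
C:1↔0 J2 <2,0,1>
#2 <3,0,1>
R:2↔0 J1 <3,1,1>
PS:2↔1 J2 <3,1,2>
#3 <4,1,2>
P:0↔3 J1 <4,2,2>
3×3 − 2×2 − 1×2 = 3

M = 3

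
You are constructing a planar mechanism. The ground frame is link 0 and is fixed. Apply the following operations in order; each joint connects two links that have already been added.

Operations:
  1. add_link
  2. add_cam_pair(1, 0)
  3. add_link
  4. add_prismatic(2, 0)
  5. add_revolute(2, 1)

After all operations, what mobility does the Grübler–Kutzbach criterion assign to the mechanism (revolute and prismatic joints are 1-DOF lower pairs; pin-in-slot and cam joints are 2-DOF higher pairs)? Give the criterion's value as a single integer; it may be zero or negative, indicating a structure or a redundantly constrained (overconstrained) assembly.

L=1 J1=0 J2=0
add link → L=2 J1=0 J2=0
C@1,0 dof=2 J2 → L=2 J1=0 J2=1
add link → L=3 J1=0 J2=1
P@2,0 dof=1 J1 → L=3 J1=1 J2=1
R@2,1 dof=1 J1 → L=3 J1=2 J2=1
M=3(L−1)−2J1−J2=3·2−2·2−1=1

M = 1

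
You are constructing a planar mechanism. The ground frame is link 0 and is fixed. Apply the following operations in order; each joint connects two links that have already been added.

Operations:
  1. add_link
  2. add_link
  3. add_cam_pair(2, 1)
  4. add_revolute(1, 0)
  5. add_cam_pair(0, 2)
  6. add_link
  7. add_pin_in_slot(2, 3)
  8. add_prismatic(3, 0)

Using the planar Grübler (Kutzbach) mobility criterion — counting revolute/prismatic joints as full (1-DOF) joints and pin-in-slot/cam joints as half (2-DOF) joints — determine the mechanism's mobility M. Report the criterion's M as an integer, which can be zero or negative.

M = 2

link 0 = ground. State L|J1|J2 = 1|0|0
+link1  2|0|0
+link2  3|0|0
C(2,1) f=2→J2  3|0|1
R(1,0) f=1→J1  3|1|1
C(0,2) f=2→J2  3|1|2
+link3  4|1|2
PS(2,3) f=2→J2  4|1|3
P(3,0) f=1→J1  4|2|3
M = 3(4−1)−2·2−3 = 9−4−3 = 2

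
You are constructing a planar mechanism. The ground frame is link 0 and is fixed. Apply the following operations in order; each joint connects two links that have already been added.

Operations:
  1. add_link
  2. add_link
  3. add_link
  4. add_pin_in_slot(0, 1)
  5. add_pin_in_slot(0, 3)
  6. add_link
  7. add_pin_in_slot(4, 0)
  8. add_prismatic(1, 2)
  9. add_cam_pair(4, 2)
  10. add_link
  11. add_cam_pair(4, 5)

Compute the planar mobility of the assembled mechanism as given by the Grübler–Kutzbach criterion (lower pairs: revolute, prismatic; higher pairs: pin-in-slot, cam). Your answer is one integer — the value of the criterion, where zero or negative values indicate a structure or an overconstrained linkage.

M = 8

L=1 J1=0 J2=0
add link → L=2 J1=0 J2=0
add link → L=3 J1=0 J2=0
add link → L=4 J1=0 J2=0
PS@0,1 dof=2 J2 → L=4 J1=0 J2=1
PS@0,3 dof=2 J2 → L=4 J1=0 J2=2
add link → L=5 J1=0 J2=2
PS@4,0 dof=2 J2 → L=5 J1=0 J2=3
P@1,2 dof=1 J1 → L=5 J1=1 J2=3
C@4,2 dof=2 J2 → L=5 J1=1 J2=4
add link → L=6 J1=1 J2=4
C@4,5 dof=2 J2 → L=6 J1=1 J2=5
M=3(L−1)−2J1−J2=3·5−2·1−5=8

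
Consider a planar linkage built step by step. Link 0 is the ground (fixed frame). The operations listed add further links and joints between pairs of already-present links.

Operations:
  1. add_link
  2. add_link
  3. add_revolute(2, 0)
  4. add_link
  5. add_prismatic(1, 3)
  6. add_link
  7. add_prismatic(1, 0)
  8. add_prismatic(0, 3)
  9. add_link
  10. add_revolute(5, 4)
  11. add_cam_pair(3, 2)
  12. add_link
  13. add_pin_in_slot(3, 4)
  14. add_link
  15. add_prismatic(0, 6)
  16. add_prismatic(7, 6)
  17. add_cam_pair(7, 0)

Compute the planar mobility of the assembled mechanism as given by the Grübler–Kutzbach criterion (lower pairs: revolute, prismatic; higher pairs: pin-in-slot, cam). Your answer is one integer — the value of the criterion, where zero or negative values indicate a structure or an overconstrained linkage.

(L,J1,J2)=(1,0,0); link0 fixed
link1: (2,0,0)
link2: (3,0,0)
R 2-0 [J1]: (3,1,0)
link3: (4,1,0)
P 1-3 [J1]: (4,2,0)
link4: (5,2,0)
P 1-0 [J1]: (5,3,0)
P 0-3 [J1]: (5,4,0)
link5: (6,4,0)
R 5-4 [J1]: (6,5,0)
C 3-2 [J2]: (6,5,1)
link6: (7,5,1)
PS 3-4 [J2]: (7,5,2)
link7: (8,5,2)
P 0-6 [J1]: (8,6,2)
P 7-6 [J1]: (8,7,2)
C 7-0 [J2]: (8,7,3)
Grübler: 3·7 − 2·7 − 3 = 4

M = 4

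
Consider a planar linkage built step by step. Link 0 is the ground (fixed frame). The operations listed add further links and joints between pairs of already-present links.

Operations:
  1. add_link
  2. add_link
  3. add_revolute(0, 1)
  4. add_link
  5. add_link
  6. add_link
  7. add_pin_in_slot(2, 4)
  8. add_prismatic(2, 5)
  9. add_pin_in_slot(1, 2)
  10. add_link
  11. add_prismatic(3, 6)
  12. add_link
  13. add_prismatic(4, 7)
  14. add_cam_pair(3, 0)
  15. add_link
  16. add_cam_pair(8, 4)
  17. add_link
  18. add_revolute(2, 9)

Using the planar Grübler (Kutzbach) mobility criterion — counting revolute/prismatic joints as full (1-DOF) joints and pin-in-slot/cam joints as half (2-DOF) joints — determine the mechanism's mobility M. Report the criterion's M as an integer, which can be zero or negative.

[1;0;0] (link 0 is ground)
L+ [2;0;0]
L+ [3;0;0]
R(0,1)∈J1 [3;1;0]
L+ [4;1;0]
L+ [5;1;0]
L+ [6;1;0]
PS(2,4)∈J2 [6;1;1]
P(2,5)∈J1 [6;2;1]
PS(1,2)∈J2 [6;2;2]
L+ [7;2;2]
P(3,6)∈J1 [7;3;2]
L+ [8;3;2]
P(4,7)∈J1 [8;4;2]
C(3,0)∈J2 [8;4;3]
L+ [9;4;3]
C(8,4)∈J2 [9;4;4]
L+ [10;4;4]
R(2,9)∈J1 [10;5;4]
mobility = 27 − 10 − 4 = 13

M = 13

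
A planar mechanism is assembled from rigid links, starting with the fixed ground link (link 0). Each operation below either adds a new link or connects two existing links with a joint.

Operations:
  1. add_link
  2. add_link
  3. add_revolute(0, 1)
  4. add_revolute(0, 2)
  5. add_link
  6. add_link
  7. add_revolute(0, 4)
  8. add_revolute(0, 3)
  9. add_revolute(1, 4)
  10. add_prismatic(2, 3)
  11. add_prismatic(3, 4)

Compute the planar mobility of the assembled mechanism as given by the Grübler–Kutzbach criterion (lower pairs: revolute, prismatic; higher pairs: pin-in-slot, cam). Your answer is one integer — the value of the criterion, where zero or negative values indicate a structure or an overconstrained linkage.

M = -2

ground; <1,0,0>
#1 <2,0,0>
#2 <3,0,0>
R:0↔1 J1 <3,1,0>
R:0↔2 J1 <3,2,0>
#3 <4,2,0>
#4 <5,2,0>
R:0↔4 J1 <5,3,0>
R:0↔3 J1 <5,4,0>
R:1↔4 J1 <5,5,0>
P:2↔3 J1 <5,6,0>
P:3↔4 J1 <5,7,0>
3×4 − 2×7 − 1×0 = -2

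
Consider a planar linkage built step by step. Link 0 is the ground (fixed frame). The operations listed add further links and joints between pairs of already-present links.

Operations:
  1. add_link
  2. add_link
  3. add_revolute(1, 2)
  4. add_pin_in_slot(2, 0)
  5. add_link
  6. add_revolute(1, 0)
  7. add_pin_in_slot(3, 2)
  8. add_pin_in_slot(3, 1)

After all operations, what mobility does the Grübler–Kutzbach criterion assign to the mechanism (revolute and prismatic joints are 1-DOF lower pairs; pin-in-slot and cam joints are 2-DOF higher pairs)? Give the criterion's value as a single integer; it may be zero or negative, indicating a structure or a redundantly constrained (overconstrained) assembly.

M = 2

ground; <1,0,0>
#1 <2,0,0>
#2 <3,0,0>
R:1↔2 J1 <3,1,0>
PS:2↔0 J2 <3,1,1>
#3 <4,1,1>
R:1↔0 J1 <4,2,1>
PS:3↔2 J2 <4,2,2>
PS:3↔1 J2 <4,2,3>
3×3 − 2×2 − 1×3 = 2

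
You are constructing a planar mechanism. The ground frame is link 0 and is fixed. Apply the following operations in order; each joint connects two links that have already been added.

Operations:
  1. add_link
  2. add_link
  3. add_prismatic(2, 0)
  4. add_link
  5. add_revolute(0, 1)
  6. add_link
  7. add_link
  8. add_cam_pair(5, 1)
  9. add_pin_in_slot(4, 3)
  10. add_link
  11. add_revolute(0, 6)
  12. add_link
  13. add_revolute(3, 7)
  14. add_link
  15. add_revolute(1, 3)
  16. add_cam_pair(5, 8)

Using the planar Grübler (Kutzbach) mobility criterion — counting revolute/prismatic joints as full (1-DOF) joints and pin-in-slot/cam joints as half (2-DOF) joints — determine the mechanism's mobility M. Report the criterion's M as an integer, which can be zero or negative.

(L,J1,J2)=(1,0,0); link0 fixed
link1: (2,0,0)
link2: (3,0,0)
P 2-0 [J1]: (3,1,0)
link3: (4,1,0)
R 0-1 [J1]: (4,2,0)
link4: (5,2,0)
link5: (6,2,0)
C 5-1 [J2]: (6,2,1)
PS 4-3 [J2]: (6,2,2)
link6: (7,2,2)
R 0-6 [J1]: (7,3,2)
link7: (8,3,2)
R 3-7 [J1]: (8,4,2)
link8: (9,4,2)
R 1-3 [J1]: (9,5,2)
C 5-8 [J2]: (9,5,3)
Grübler: 3·8 − 2·5 − 3 = 11

M = 11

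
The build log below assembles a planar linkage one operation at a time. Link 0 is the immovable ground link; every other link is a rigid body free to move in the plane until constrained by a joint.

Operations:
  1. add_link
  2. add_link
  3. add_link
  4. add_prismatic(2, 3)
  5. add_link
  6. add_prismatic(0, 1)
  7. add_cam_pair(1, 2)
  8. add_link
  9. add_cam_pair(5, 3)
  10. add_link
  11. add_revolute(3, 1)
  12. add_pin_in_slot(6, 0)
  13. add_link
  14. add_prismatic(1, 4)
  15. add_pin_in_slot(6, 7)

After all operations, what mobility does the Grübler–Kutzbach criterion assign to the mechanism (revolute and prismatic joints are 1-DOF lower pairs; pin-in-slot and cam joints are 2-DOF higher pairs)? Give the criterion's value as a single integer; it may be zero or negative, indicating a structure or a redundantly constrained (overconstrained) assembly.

M = 9

L=1 J1=0 J2=0
add link → L=2 J1=0 J2=0
add link → L=3 J1=0 J2=0
add link → L=4 J1=0 J2=0
P@2,3 dof=1 J1 → L=4 J1=1 J2=0
add link → L=5 J1=1 J2=0
P@0,1 dof=1 J1 → L=5 J1=2 J2=0
C@1,2 dof=2 J2 → L=5 J1=2 J2=1
add link → L=6 J1=2 J2=1
C@5,3 dof=2 J2 → L=6 J1=2 J2=2
add link → L=7 J1=2 J2=2
R@3,1 dof=1 J1 → L=7 J1=3 J2=2
PS@6,0 dof=2 J2 → L=7 J1=3 J2=3
add link → L=8 J1=3 J2=3
P@1,4 dof=1 J1 → L=8 J1=4 J2=3
PS@6,7 dof=2 J2 → L=8 J1=4 J2=4
M=3(L−1)−2J1−J2=3·7−2·4−4=9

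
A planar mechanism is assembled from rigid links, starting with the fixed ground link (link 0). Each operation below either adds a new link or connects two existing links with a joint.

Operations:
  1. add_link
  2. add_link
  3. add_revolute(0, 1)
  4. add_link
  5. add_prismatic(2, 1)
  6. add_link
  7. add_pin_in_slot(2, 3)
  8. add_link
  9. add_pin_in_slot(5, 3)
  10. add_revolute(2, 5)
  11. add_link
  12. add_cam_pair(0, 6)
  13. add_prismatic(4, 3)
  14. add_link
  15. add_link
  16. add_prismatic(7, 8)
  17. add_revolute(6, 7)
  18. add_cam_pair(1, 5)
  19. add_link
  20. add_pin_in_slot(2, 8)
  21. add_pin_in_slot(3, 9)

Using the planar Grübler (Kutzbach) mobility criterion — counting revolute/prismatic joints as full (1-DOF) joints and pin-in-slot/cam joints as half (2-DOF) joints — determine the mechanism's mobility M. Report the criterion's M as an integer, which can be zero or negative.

M = 9

ground; <1,0,0>
#1 <2,0,0>
#2 <3,0,0>
R:0↔1 J1 <3,1,0>
#3 <4,1,0>
P:2↔1 J1 <4,2,0>
#4 <5,2,0>
PS:2↔3 J2 <5,2,1>
#5 <6,2,1>
PS:5↔3 J2 <6,2,2>
R:2↔5 J1 <6,3,2>
#6 <7,3,2>
C:0↔6 J2 <7,3,3>
P:4↔3 J1 <7,4,3>
#7 <8,4,3>
#8 <9,4,3>
P:7↔8 J1 <9,5,3>
R:6↔7 J1 <9,6,3>
C:1↔5 J2 <9,6,4>
#9 <10,6,4>
PS:2↔8 J2 <10,6,5>
PS:3↔9 J2 <10,6,6>
3×9 − 2×6 − 1×6 = 9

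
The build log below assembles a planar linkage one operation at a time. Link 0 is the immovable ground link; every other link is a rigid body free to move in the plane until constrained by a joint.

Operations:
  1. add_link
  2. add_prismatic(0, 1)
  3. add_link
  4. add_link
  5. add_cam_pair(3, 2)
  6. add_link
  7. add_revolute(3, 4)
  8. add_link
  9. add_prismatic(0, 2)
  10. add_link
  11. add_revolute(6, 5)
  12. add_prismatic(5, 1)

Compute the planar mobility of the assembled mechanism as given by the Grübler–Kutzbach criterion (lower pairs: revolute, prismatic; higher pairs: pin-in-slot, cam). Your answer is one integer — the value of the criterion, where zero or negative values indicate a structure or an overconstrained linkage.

[1;0;0] (link 0 is ground)
L+ [2;0;0]
P(0,1)∈J1 [2;1;0]
L+ [3;1;0]
L+ [4;1;0]
C(3,2)∈J2 [4;1;1]
L+ [5;1;1]
R(3,4)∈J1 [5;2;1]
L+ [6;2;1]
P(0,2)∈J1 [6;3;1]
L+ [7;3;1]
R(6,5)∈J1 [7;4;1]
P(5,1)∈J1 [7;5;1]
mobility = 18 − 10 − 1 = 7

M = 7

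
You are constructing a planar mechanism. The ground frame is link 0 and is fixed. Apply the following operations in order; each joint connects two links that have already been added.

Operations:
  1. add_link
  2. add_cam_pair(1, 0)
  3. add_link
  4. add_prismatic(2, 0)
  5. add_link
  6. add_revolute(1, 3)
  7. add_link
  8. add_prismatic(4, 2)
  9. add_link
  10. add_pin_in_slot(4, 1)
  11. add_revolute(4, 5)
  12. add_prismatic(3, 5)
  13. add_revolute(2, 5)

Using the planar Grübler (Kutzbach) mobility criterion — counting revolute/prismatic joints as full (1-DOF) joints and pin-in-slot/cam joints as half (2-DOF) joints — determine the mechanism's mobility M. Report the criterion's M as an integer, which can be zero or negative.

M = 1

link 0 = ground. State L|J1|J2 = 1|0|0
+link1  2|0|0
C(1,0) f=2→J2  2|0|1
+link2  3|0|1
P(2,0) f=1→J1  3|1|1
+link3  4|1|1
R(1,3) f=1→J1  4|2|1
+link4  5|2|1
P(4,2) f=1→J1  5|3|1
+link5  6|3|1
PS(4,1) f=2→J2  6|3|2
R(4,5) f=1→J1  6|4|2
P(3,5) f=1→J1  6|5|2
R(2,5) f=1→J1  6|6|2
M = 3(6−1)−2·6−2 = 15−12−2 = 1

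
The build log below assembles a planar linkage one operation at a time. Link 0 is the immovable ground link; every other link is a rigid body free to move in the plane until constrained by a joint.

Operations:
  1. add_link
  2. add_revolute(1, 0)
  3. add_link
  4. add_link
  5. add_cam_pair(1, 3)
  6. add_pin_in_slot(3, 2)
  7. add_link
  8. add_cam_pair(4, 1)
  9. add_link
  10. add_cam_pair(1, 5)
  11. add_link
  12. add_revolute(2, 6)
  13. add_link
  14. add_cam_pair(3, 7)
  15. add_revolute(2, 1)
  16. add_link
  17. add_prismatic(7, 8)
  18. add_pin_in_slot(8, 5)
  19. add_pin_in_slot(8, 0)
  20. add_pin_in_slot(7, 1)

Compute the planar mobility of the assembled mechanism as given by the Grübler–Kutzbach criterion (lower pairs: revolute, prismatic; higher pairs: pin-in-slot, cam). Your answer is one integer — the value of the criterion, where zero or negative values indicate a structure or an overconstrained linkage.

M = 8

(L,J1,J2)=(1,0,0); link0 fixed
link1: (2,0,0)
R 1-0 [J1]: (2,1,0)
link2: (3,1,0)
link3: (4,1,0)
C 1-3 [J2]: (4,1,1)
PS 3-2 [J2]: (4,1,2)
link4: (5,1,2)
C 4-1 [J2]: (5,1,3)
link5: (6,1,3)
C 1-5 [J2]: (6,1,4)
link6: (7,1,4)
R 2-6 [J1]: (7,2,4)
link7: (8,2,4)
C 3-7 [J2]: (8,2,5)
R 2-1 [J1]: (8,3,5)
link8: (9,3,5)
P 7-8 [J1]: (9,4,5)
PS 8-5 [J2]: (9,4,6)
PS 8-0 [J2]: (9,4,7)
PS 7-1 [J2]: (9,4,8)
Grübler: 3·8 − 2·4 − 8 = 8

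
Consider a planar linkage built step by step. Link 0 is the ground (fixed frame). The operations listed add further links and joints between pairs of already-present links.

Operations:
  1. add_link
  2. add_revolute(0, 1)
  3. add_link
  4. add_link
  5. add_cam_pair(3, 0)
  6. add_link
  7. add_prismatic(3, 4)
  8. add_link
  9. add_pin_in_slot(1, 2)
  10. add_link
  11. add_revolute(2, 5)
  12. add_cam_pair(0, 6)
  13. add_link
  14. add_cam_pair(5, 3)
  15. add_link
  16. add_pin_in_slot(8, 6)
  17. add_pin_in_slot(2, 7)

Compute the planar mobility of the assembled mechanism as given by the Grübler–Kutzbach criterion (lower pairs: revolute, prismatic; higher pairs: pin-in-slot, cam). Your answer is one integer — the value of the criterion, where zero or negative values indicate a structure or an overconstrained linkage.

M = 12

(L,J1,J2)=(1,0,0); link0 fixed
link1: (2,0,0)
R 0-1 [J1]: (2,1,0)
link2: (3,1,0)
link3: (4,1,0)
C 3-0 [J2]: (4,1,1)
link4: (5,1,1)
P 3-4 [J1]: (5,2,1)
link5: (6,2,1)
PS 1-2 [J2]: (6,2,2)
link6: (7,2,2)
R 2-5 [J1]: (7,3,2)
C 0-6 [J2]: (7,3,3)
link7: (8,3,3)
C 5-3 [J2]: (8,3,4)
link8: (9,3,4)
PS 8-6 [J2]: (9,3,5)
PS 2-7 [J2]: (9,3,6)
Grübler: 3·8 − 2·3 − 6 = 12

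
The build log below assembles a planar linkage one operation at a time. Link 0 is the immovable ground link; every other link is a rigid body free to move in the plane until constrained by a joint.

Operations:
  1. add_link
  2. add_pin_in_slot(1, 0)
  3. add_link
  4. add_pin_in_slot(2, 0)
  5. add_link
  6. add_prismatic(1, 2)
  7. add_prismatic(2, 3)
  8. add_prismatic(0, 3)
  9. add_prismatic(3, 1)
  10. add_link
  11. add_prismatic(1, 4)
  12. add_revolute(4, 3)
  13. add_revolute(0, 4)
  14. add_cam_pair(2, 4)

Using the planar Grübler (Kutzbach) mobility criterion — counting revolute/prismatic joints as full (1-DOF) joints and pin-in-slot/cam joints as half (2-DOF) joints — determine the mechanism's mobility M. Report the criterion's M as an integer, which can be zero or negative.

M = -5

L=1 J1=0 J2=0
add link → L=2 J1=0 J2=0
PS@1,0 dof=2 J2 → L=2 J1=0 J2=1
add link → L=3 J1=0 J2=1
PS@2,0 dof=2 J2 → L=3 J1=0 J2=2
add link → L=4 J1=0 J2=2
P@1,2 dof=1 J1 → L=4 J1=1 J2=2
P@2,3 dof=1 J1 → L=4 J1=2 J2=2
P@0,3 dof=1 J1 → L=4 J1=3 J2=2
P@3,1 dof=1 J1 → L=4 J1=4 J2=2
add link → L=5 J1=4 J2=2
P@1,4 dof=1 J1 → L=5 J1=5 J2=2
R@4,3 dof=1 J1 → L=5 J1=6 J2=2
R@0,4 dof=1 J1 → L=5 J1=7 J2=2
C@2,4 dof=2 J2 → L=5 J1=7 J2=3
M=3(L−1)−2J1−J2=3·4−2·7−3=-5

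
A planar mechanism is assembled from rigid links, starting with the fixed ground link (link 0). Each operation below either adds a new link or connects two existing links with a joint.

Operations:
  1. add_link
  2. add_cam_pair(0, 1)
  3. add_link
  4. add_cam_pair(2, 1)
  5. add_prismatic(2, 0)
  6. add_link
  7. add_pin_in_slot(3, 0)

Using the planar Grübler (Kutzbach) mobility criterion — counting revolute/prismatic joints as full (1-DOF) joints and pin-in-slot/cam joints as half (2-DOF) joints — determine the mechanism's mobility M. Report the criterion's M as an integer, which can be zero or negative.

M = 4

[1;0;0] (link 0 is ground)
L+ [2;0;0]
C(0,1)∈J2 [2;0;1]
L+ [3;0;1]
C(2,1)∈J2 [3;0;2]
P(2,0)∈J1 [3;1;2]
L+ [4;1;2]
PS(3,0)∈J2 [4;1;3]
mobility = 9 − 2 − 3 = 4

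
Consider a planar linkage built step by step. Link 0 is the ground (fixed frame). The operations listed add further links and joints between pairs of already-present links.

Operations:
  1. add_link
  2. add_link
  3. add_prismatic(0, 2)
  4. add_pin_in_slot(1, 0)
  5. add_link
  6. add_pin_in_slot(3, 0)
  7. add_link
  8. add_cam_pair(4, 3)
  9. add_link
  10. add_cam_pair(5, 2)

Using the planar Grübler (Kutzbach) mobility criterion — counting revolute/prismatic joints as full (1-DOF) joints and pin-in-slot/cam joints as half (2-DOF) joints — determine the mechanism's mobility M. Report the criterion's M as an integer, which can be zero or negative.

[1;0;0] (link 0 is ground)
L+ [2;0;0]
L+ [3;0;0]
P(0,2)∈J1 [3;1;0]
PS(1,0)∈J2 [3;1;1]
L+ [4;1;1]
PS(3,0)∈J2 [4;1;2]
L+ [5;1;2]
C(4,3)∈J2 [5;1;3]
L+ [6;1;3]
C(5,2)∈J2 [6;1;4]
mobility = 15 − 2 − 4 = 9

M = 9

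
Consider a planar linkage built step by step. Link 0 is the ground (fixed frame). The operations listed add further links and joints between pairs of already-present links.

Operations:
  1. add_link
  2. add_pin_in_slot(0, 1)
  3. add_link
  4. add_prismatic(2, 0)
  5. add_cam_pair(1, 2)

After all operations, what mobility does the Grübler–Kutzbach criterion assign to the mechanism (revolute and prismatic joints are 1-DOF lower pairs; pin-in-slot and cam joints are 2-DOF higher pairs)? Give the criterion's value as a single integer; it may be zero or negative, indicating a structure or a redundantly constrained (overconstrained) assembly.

[1;0;0] (link 0 is ground)
L+ [2;0;0]
PS(0,1)∈J2 [2;0;1]
L+ [3;0;1]
P(2,0)∈J1 [3;1;1]
C(1,2)∈J2 [3;1;2]
mobility = 6 − 2 − 2 = 2

M = 2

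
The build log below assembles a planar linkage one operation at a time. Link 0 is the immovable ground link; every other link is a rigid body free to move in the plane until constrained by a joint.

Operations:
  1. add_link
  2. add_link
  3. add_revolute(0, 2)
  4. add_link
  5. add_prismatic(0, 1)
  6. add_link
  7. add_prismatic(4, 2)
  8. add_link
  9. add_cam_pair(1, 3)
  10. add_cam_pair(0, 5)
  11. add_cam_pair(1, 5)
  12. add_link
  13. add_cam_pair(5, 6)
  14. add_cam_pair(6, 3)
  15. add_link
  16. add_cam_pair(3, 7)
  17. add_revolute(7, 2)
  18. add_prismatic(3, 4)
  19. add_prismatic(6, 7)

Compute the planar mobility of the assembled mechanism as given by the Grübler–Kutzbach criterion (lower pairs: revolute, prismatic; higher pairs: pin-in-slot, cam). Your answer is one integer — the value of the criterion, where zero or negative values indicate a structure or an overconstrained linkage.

M = 3

link 0 = ground. State L|J1|J2 = 1|0|0
+link1  2|0|0
+link2  3|0|0
R(0,2) f=1→J1  3|1|0
+link3  4|1|0
P(0,1) f=1→J1  4|2|0
+link4  5|2|0
P(4,2) f=1→J1  5|3|0
+link5  6|3|0
C(1,3) f=2→J2  6|3|1
C(0,5) f=2→J2  6|3|2
C(1,5) f=2→J2  6|3|3
+link6  7|3|3
C(5,6) f=2→J2  7|3|4
C(6,3) f=2→J2  7|3|5
+link7  8|3|5
C(3,7) f=2→J2  8|3|6
R(7,2) f=1→J1  8|4|6
P(3,4) f=1→J1  8|5|6
P(6,7) f=1→J1  8|6|6
M = 3(8−1)−2·6−6 = 21−12−6 = 3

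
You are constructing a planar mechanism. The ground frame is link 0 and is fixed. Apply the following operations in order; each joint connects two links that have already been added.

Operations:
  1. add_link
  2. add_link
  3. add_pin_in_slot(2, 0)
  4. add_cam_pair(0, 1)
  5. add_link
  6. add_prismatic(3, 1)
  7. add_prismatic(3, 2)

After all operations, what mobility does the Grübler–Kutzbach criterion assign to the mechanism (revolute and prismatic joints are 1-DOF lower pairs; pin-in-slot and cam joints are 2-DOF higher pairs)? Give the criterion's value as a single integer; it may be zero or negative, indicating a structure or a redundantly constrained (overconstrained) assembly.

L=1 J1=0 J2=0
add link → L=2 J1=0 J2=0
add link → L=3 J1=0 J2=0
PS@2,0 dof=2 J2 → L=3 J1=0 J2=1
C@0,1 dof=2 J2 → L=3 J1=0 J2=2
add link → L=4 J1=0 J2=2
P@3,1 dof=1 J1 → L=4 J1=1 J2=2
P@3,2 dof=1 J1 → L=4 J1=2 J2=2
M=3(L−1)−2J1−J2=3·3−2·2−2=3

M = 3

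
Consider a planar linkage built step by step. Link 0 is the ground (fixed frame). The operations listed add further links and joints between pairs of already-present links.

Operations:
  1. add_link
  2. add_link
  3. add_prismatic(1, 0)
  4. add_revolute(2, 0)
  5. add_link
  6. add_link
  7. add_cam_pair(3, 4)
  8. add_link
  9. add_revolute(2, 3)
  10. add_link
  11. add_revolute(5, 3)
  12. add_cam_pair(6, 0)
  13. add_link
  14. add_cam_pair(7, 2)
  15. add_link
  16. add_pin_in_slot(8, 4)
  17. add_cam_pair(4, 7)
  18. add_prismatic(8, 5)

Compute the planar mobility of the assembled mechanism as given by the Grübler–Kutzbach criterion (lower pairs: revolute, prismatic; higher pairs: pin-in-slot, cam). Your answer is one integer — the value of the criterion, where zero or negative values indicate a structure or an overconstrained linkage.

L=1 J1=0 J2=0
add link → L=2 J1=0 J2=0
add link → L=3 J1=0 J2=0
P@1,0 dof=1 J1 → L=3 J1=1 J2=0
R@2,0 dof=1 J1 → L=3 J1=2 J2=0
add link → L=4 J1=2 J2=0
add link → L=5 J1=2 J2=0
C@3,4 dof=2 J2 → L=5 J1=2 J2=1
add link → L=6 J1=2 J2=1
R@2,3 dof=1 J1 → L=6 J1=3 J2=1
add link → L=7 J1=3 J2=1
R@5,3 dof=1 J1 → L=7 J1=4 J2=1
C@6,0 dof=2 J2 → L=7 J1=4 J2=2
add link → L=8 J1=4 J2=2
C@7,2 dof=2 J2 → L=8 J1=4 J2=3
add link → L=9 J1=4 J2=3
PS@8,4 dof=2 J2 → L=9 J1=4 J2=4
C@4,7 dof=2 J2 → L=9 J1=4 J2=5
P@8,5 dof=1 J1 → L=9 J1=5 J2=5
M=3(L−1)−2J1−J2=3·8−2·5−5=9

M = 9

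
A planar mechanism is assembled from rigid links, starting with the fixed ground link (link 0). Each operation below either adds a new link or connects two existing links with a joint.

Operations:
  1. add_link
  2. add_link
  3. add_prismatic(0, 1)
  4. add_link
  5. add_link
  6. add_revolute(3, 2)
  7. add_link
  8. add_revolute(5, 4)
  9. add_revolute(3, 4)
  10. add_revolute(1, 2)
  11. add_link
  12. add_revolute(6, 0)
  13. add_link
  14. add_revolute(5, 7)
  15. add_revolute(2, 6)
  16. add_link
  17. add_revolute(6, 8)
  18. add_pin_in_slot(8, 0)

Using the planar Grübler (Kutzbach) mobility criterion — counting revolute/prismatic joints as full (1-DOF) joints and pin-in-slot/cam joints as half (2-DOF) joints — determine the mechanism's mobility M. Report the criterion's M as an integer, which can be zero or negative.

M = 5

link 0 = ground. State L|J1|J2 = 1|0|0
+link1  2|0|0
+link2  3|0|0
P(0,1) f=1→J1  3|1|0
+link3  4|1|0
+link4  5|1|0
R(3,2) f=1→J1  5|2|0
+link5  6|2|0
R(5,4) f=1→J1  6|3|0
R(3,4) f=1→J1  6|4|0
R(1,2) f=1→J1  6|5|0
+link6  7|5|0
R(6,0) f=1→J1  7|6|0
+link7  8|6|0
R(5,7) f=1→J1  8|7|0
R(2,6) f=1→J1  8|8|0
+link8  9|8|0
R(6,8) f=1→J1  9|9|0
PS(8,0) f=2→J2  9|9|1
M = 3(9−1)−2·9−1 = 24−18−1 = 5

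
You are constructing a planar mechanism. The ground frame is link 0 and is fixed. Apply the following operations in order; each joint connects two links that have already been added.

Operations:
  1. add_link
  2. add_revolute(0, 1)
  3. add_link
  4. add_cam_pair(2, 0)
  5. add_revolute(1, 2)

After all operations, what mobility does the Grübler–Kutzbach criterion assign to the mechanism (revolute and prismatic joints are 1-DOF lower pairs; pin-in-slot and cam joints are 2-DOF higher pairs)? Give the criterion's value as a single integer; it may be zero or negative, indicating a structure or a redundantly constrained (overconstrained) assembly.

M = 1

(L,J1,J2)=(1,0,0); link0 fixed
link1: (2,0,0)
R 0-1 [J1]: (2,1,0)
link2: (3,1,0)
C 2-0 [J2]: (3,1,1)
R 1-2 [J1]: (3,2,1)
Grübler: 3·2 − 2·2 − 1 = 1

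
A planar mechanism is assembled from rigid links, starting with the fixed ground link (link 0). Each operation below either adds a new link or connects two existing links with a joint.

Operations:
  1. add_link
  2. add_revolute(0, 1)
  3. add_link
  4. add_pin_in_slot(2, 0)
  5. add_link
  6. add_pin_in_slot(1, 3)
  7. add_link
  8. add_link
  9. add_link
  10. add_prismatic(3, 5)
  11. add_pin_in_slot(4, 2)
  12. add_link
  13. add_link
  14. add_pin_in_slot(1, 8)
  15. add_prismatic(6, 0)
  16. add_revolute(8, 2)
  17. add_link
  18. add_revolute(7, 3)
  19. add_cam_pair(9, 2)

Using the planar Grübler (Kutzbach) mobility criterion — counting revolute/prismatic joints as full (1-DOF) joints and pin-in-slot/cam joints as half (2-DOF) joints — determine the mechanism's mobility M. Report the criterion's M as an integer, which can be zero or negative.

M = 12

[1;0;0] (link 0 is ground)
L+ [2;0;0]
R(0,1)∈J1 [2;1;0]
L+ [3;1;0]
PS(2,0)∈J2 [3;1;1]
L+ [4;1;1]
PS(1,3)∈J2 [4;1;2]
L+ [5;1;2]
L+ [6;1;2]
L+ [7;1;2]
P(3,5)∈J1 [7;2;2]
PS(4,2)∈J2 [7;2;3]
L+ [8;2;3]
L+ [9;2;3]
PS(1,8)∈J2 [9;2;4]
P(6,0)∈J1 [9;3;4]
R(8,2)∈J1 [9;4;4]
L+ [10;4;4]
R(7,3)∈J1 [10;5;4]
C(9,2)∈J2 [10;5;5]
mobility = 27 − 10 − 5 = 12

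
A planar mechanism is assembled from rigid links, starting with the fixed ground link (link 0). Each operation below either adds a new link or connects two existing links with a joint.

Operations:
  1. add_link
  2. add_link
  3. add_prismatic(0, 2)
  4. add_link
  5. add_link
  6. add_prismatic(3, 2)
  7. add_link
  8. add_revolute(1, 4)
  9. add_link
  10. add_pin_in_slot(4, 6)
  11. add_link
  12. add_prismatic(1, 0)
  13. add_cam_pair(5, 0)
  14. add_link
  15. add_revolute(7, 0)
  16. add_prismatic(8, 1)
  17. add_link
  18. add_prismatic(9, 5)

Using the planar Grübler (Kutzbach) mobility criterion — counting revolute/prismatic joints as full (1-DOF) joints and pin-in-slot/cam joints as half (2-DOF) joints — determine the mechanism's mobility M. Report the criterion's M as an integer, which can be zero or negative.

[1;0;0] (link 0 is ground)
L+ [2;0;0]
L+ [3;0;0]
P(0,2)∈J1 [3;1;0]
L+ [4;1;0]
L+ [5;1;0]
P(3,2)∈J1 [5;2;0]
L+ [6;2;0]
R(1,4)∈J1 [6;3;0]
L+ [7;3;0]
PS(4,6)∈J2 [7;3;1]
L+ [8;3;1]
P(1,0)∈J1 [8;4;1]
C(5,0)∈J2 [8;4;2]
L+ [9;4;2]
R(7,0)∈J1 [9;5;2]
P(8,1)∈J1 [9;6;2]
L+ [10;6;2]
P(9,5)∈J1 [10;7;2]
mobility = 27 − 14 − 2 = 11

M = 11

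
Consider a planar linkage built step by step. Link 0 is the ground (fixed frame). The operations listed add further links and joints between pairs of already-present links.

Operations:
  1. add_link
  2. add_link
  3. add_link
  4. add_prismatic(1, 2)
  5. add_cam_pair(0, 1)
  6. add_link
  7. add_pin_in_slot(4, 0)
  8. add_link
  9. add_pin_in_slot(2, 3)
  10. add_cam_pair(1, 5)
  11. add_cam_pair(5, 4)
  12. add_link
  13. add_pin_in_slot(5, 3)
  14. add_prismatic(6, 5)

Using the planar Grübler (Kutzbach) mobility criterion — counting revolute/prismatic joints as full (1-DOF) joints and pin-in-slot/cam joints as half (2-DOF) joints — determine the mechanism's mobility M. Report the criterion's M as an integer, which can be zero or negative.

M = 8

ground; <1,0,0>
#1 <2,0,0>
#2 <3,0,0>
#3 <4,0,0>
P:1↔2 J1 <4,1,0>
C:0↔1 J2 <4,1,1>
#4 <5,1,1>
PS:4↔0 J2 <5,1,2>
#5 <6,1,2>
PS:2↔3 J2 <6,1,3>
C:1↔5 J2 <6,1,4>
C:5↔4 J2 <6,1,5>
#6 <7,1,5>
PS:5↔3 J2 <7,1,6>
P:6↔5 J1 <7,2,6>
3×6 − 2×2 − 1×6 = 8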